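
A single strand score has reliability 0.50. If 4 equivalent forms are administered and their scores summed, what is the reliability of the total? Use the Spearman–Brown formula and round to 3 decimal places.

ρ_k = kρ / (1 + (k−1)ρ) = 4·0.50 / (1 + 3·0.50) = 2.000 / 2.500 = 0.800.

0.800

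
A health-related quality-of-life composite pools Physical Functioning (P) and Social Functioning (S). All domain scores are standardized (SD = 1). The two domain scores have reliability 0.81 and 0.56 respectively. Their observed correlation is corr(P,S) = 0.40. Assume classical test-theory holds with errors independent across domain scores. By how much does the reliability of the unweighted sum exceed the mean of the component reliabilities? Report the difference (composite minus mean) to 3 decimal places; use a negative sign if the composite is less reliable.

Var(sum) = 2 + 0.8 = 2.8; true-score variance = 1.37 + 0.8 = 2.17; composite reliability = 0.7750.
Mean component reliability = 0.6850.
Difference = 0.7750 − 0.6850 = 0.090.

0.090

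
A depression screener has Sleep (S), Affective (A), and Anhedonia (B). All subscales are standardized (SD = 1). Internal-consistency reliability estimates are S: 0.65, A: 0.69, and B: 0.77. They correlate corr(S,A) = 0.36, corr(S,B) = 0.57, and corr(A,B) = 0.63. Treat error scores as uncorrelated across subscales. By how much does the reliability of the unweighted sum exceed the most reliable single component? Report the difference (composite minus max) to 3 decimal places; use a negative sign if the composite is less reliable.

0.085

Var(sum) = 3 + 3.12 = 6.12; true-score variance = 2.11 + 3.12 = 5.23; composite reliability = 0.8546.
Max component reliability = 0.7700.
Difference = 0.8546 − 0.7700 = 0.085.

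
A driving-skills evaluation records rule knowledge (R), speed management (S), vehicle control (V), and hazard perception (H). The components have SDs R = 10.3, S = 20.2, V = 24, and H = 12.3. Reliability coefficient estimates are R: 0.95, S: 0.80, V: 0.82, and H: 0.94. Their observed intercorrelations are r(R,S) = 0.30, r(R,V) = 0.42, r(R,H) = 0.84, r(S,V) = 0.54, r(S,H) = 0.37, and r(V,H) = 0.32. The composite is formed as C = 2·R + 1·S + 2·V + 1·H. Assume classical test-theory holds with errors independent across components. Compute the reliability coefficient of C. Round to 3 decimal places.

Var(C) = 2²·10.3² + 20.2² + 2²·24² + 12.3² + 2·[2·10.3·20.2·0.30 + 4·10.3·24·0.42 + 2·10.3·12.3·0.84 + 2·20.2·24·0.54 + 20.2·12.3·0.37 + 2·24·12.3·0.32] = 3287.69 + 3114.83 = 6402.52.
With uncorrelated errors the cross-covariances are all true-score covariance, so they carry over unchanged; only the diagonal terms shrink to ρᵢσᵢ².
True-score variance = [2²·10.3²·0.95 + 20.2²·0.80 + 2²·24²·0.82 + 12.3²·0.94] + 3114.83 = 2761.07 + 3114.83 = 5875.89.
Reliability = 5875.89 / 6402.52 = 0.918.

0.918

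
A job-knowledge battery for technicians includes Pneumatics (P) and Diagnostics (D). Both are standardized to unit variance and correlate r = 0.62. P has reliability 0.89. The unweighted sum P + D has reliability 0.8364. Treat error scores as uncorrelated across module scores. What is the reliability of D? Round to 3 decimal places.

0.580

Var(P+D) = 2 + 2·0.62 = 3.240.
True-score variance = ρ_P + ρ_D + 2·0.62, so 0.8364 = (0.89 + ρ_D + 1.24) / 3.240.
ρ_D = 0.8364·3.240 − 0.89 − 1.24 = 0.580.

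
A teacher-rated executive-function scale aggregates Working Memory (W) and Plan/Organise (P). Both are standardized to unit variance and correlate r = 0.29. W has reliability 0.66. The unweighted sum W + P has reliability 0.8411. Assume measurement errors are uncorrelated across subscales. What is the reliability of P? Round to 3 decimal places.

0.930

Var(W+P) = 2 + 2·0.29 = 2.580.
True-score variance = ρ_W + ρ_P + 2·0.29, so 0.8411 = (0.66 + ρ_P + 0.58) / 2.580.
ρ_P = 0.8411·2.580 − 0.66 − 0.58 = 0.930.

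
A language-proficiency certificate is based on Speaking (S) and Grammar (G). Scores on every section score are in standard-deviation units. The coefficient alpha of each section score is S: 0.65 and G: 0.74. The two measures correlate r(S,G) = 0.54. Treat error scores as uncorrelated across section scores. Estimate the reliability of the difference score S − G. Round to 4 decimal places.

0.3370

Var(S−G) = 1 + 1 − 2·0.54 = 2 − 1.08 = 0.92.
With uncorrelated errors the cross-covariances are all true-score covariance, so they carry over unchanged; only the diagonal terms shrink to ρᵢσᵢ².
True-score variance = [0.65 + 0.74] − 1.08 = 1.39 − 1.08 = 0.31.
Reliability = 0.31 / 0.92 = 0.3370.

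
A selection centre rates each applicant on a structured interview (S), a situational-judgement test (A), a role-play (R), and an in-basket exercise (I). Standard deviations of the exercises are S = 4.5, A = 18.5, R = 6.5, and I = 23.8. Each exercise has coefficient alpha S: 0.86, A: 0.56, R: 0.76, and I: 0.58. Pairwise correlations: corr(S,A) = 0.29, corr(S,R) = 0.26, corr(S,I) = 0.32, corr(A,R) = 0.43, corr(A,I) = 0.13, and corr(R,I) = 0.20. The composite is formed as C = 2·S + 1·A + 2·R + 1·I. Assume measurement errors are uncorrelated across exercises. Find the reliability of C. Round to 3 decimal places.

0.768

Var(C) = 2²·4.5² + 18.5² + 2²·6.5² + 23.8² + 2·[2·4.5·18.5·0.29 + 4·4.5·6.5·0.26 + 2·4.5·23.8·0.32 + 2·18.5·6.5·0.43 + 18.5·23.8·0.13 + 2·6.5·23.8·0.20] = 1158.69 + 739.566 = 1898.26.
Under uncorrelated errors the observed covariances equal the true-score covariances, so only the own-variance terms attenuate.
True-score variance = [2²·4.5²·0.86 + 18.5²·0.56 + 2²·6.5²·0.76 + 23.8²·0.58] + 739.566 = 718.295 + 739.566 = 1457.86.
Reliability = 1457.86 / 1898.26 = 0.768.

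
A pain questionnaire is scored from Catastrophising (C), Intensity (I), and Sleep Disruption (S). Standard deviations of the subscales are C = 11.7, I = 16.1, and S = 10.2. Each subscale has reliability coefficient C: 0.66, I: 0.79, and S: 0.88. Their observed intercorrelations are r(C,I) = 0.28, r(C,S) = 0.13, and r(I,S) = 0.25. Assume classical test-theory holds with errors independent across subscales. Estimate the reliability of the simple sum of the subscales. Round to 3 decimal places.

0.842

Var(C+I+S) = 11.7² + 16.1² + 10.2² + 2·[11.7·16.1·0.28 + 11.7·10.2·0.13 + 16.1·10.2·0.25] = 500.14 + 218.626 = 718.766.
Under uncorrelated errors the observed covariances equal the true-score covariances, so only the own-variance terms attenuate.
True-score variance = [11.7²·0.66 + 16.1²·0.79 + 10.2²·0.88] + 218.626 = 386.679 + 218.626 = 605.304.
Reliability = 605.304 / 718.766 = 0.842.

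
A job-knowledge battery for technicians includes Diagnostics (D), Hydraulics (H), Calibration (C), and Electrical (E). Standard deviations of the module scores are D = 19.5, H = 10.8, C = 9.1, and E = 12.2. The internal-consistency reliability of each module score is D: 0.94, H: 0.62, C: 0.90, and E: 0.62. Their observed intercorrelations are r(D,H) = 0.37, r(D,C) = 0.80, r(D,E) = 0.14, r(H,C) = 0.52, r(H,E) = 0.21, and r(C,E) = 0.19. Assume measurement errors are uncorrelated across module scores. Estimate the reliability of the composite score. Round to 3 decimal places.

Var(D+H+C+E) = 19.5² + 10.8² + 9.1² + 12.2² + 2·[19.5·10.8·0.37 + 19.5·9.1·0.80 + 19.5·12.2·0.14 + 10.8·9.1·0.52 + 10.8·12.2·0.21 + 9.1·12.2·0.19] = 728.54 + 706.114 = 1434.65.
With uncorrelated errors the cross-covariances are all true-score covariance, so they carry over unchanged; only the diagonal terms shrink to ρᵢσᵢ².
True-score variance = [19.5²·0.94 + 10.8²·0.62 + 9.1²·0.90 + 12.2²·0.62] + 706.114 = 596.562 + 706.114 = 1302.68.
Reliability = 1302.68 / 1434.65 = 0.908.

0.908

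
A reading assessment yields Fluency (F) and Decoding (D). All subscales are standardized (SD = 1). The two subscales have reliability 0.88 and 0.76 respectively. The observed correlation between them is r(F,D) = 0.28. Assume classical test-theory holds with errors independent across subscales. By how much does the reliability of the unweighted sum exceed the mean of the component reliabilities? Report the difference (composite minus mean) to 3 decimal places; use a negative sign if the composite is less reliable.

0.039

Var(sum) = 2 + 0.56 = 2.56; true-score variance = 1.64 + 0.56 = 2.2; composite reliability = 0.8594.
Mean component reliability = 0.8200.
Difference = 0.8594 − 0.8200 = 0.039.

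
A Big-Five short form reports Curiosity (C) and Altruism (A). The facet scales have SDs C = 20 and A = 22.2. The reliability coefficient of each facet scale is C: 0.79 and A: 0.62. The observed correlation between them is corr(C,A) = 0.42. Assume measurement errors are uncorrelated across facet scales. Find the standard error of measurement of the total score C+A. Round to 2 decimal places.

Var(total) = 892.84 + 372.96 = 1265.8.
True-score variance = 621.561 + 372.96 = 994.521, so reliability = 0.7857.
Error variance = 1265.8 − 994.521 = 271.279; SEM = √271.279 = 16.47.

16.47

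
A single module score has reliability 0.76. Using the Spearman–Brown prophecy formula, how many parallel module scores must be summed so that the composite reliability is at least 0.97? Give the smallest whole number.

k ≥ ρ*(1−ρ₁)/(ρ₁(1−ρ*)) = 0.97·0.24 / (0.76·0.03) = 10.211.
Smallest integer k = 11.

11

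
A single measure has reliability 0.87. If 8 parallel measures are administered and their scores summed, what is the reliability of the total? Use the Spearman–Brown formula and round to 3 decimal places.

0.982

ρ_k = kρ / (1 + (k−1)ρ) = 8·0.87 / (1 + 7·0.87) = 6.960 / 7.090 = 0.982.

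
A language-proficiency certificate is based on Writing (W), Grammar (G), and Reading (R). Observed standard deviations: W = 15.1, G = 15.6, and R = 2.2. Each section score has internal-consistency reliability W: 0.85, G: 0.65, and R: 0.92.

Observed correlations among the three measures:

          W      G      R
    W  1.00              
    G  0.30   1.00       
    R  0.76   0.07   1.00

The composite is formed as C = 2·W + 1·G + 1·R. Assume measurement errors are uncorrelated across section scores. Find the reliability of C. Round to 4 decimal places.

0.8564

Var(C) = 2²·15.1² + 15.6² + 2.2² + 2·[2·15.1·15.6·0.30 + 2·15.1·2.2·0.76 + 15.6·2.2·0.07] = 1160.24 + 388.466 = 1548.71.
Under uncorrelated errors the observed covariances equal the true-score covariances, so only the own-variance terms attenuate.
True-score variance = [2²·15.1²·0.85 + 15.6²·0.65 + 2.2²·0.92] + 388.466 = 937.871 + 388.466 = 1326.34.
Reliability = 1326.34 / 1548.71 = 0.8564.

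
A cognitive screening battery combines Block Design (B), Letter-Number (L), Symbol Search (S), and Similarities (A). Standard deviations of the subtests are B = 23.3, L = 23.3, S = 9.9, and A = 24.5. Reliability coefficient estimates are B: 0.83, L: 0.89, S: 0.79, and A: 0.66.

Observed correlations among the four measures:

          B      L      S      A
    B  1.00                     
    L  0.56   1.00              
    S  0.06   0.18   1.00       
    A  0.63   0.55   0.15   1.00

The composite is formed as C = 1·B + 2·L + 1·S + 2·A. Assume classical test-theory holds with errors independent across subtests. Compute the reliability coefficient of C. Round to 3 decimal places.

0.891

Var(C) = 23.3² + 2²·23.3² + 9.9² + 2²·24.5² + 2·[2·23.3·23.3·0.56 + 23.3·9.9·0.06 + 2·23.3·24.5·0.63 + 2·23.3·9.9·0.18 + 4·23.3·24.5·0.55 + 2·9.9·24.5·0.15] = 5213.46 + 5505.65 = 10719.1.
Under uncorrelated errors the observed covariances equal the true-score covariances, so only the own-variance terms attenuate.
True-score variance = [23.3²·0.83 + 2²·23.3²·0.89 + 9.9²·0.79 + 2²·24.5²·0.66] + 5505.65 = 4045.38 + 5505.65 = 9551.02.
Reliability = 9551.02 / 10719.1 = 0.891.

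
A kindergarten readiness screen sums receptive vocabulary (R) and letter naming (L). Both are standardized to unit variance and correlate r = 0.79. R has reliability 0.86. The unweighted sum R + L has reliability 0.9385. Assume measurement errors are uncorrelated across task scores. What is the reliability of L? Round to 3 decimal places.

Var(R+L) = 2 + 2·0.79 = 3.580.
True-score variance = ρ_R + ρ_L + 2·0.79, so 0.9385 = (0.86 + ρ_L + 1.58) / 3.580.
ρ_L = 0.9385·3.580 − 0.86 − 1.58 = 0.920.

0.920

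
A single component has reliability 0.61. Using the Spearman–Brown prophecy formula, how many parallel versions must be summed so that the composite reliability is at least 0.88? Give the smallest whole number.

5

k ≥ ρ*(1−ρ₁)/(ρ₁(1−ρ*)) = 0.88·0.39 / (0.61·0.12) = 4.689.
Smallest integer k = 5.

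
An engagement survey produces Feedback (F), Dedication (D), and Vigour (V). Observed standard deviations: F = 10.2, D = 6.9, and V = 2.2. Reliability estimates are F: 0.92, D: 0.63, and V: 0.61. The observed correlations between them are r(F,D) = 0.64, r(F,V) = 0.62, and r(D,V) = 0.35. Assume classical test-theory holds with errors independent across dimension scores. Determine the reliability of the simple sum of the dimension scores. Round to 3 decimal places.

Var(F+D+V) = 10.2² + 6.9² + 2.2² + 2·[10.2·6.9·0.64 + 10.2·2.2·0.62 + 6.9·2.2·0.35] = 156.49 + 128.538 = 285.028.
Under uncorrelated errors the observed covariances equal the true-score covariances, so only the own-variance terms attenuate.
True-score variance = [10.2²·0.92 + 6.9²·0.63 + 2.2²·0.61] + 128.538 = 128.663 + 128.538 = 257.202.
Reliability = 257.202 / 285.028 = 0.902.

0.902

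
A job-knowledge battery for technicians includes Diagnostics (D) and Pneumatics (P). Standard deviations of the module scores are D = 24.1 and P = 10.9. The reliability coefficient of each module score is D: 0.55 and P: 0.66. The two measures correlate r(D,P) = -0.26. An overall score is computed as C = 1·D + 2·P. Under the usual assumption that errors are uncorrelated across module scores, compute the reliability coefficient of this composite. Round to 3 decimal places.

Var(C) = 24.1² + 2²·10.9² + 2·[2·24.1·10.9·(-0.26)] = 1056.05 − 273.198 = 782.852.
With uncorrelated errors the cross-covariances are all true-score covariance, so they carry over unchanged; only the diagonal terms shrink to ρᵢσᵢ².
True-score variance = [24.1²·0.55 + 2²·10.9²·0.66] − 273.198 = 633.104 − 273.198 = 359.906.
Reliability = 359.906 / 782.852 = 0.460.

0.460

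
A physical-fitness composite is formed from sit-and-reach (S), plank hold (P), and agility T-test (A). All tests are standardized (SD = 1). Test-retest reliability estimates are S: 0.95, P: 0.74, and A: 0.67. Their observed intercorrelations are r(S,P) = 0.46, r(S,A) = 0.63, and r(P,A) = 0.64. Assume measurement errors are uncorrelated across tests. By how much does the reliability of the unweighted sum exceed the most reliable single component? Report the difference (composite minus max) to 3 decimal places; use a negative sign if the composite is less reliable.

Var(sum) = 3 + 3.46 = 6.46; true-score variance = 2.36 + 3.46 = 5.82; composite reliability = 0.9009.
Max component reliability = 0.9500.
Difference = 0.9009 − 0.9500 = -0.049.

-0.049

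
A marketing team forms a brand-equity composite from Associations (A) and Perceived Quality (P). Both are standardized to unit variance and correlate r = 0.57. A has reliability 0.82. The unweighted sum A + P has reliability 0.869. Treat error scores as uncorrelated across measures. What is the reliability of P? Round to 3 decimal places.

Var(A+P) = 2 + 2·0.57 = 3.140.
True-score variance = ρ_A + ρ_P + 2·0.57, so 0.869 = (0.82 + ρ_P + 1.14) / 3.140.
ρ_P = 0.869·3.140 − 0.82 − 1.14 = 0.769.

0.769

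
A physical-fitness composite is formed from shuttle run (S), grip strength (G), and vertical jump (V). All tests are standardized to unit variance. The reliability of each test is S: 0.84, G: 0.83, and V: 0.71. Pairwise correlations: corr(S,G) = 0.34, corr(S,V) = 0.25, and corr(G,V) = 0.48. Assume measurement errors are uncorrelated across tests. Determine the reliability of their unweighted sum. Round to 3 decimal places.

Var(S+G+V) = 3 + 2·[0.34 + 0.25 + 0.48] = 3 + 2.14 = 5.14.
With uncorrelated errors the cross-covariances are all true-score covariance, so they carry over unchanged; only the diagonal terms shrink to ρᵢσᵢ².
True-score variance = [0.84 + 0.83 + 0.71] + 2.14 = 2.38 + 2.14 = 4.52.
Reliability = 4.52 / 5.14 = 0.879.

0.879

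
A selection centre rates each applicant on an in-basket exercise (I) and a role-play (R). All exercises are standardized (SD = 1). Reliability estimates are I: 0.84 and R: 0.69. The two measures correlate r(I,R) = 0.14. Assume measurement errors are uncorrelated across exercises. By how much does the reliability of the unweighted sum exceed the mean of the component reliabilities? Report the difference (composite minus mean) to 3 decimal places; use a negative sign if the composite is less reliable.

0.029

Var(sum) = 2 + 0.28 = 2.28; true-score variance = 1.53 + 0.28 = 1.81; composite reliability = 0.7939.
Mean component reliability = 0.7650.
Difference = 0.7939 − 0.7650 = 0.029.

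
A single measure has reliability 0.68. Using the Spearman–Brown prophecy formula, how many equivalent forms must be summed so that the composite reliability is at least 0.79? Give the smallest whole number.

k ≥ ρ*(1−ρ₁)/(ρ₁(1−ρ*)) = 0.79·0.32 / (0.68·0.21) = 1.770.
Smallest integer k = 2.

2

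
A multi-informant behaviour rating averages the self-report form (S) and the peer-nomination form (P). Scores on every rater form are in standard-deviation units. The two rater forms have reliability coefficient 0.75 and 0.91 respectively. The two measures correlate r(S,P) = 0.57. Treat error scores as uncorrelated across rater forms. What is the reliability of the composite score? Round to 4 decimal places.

Var(S+P) = 2 + 2·[0.57] = 2 + 1.14 = 3.14.
Under uncorrelated errors the observed covariances equal the true-score covariances, so only the own-variance terms attenuate.
True-score variance = [0.75 + 0.91] + 1.14 = 1.66 + 1.14 = 2.8.
Reliability = 2.8 / 3.14 = 0.8917.

0.8917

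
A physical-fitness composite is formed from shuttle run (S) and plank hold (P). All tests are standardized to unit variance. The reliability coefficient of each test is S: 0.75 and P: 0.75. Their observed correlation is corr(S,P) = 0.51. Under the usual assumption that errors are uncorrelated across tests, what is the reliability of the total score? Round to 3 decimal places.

0.834

Var(S+P) = 2 + 2·[0.51] = 2 + 1.02 = 3.02.
Because errors are independent across components, Cov(Tᵢ,Tⱼ) = Cov(Xᵢ,Xⱼ); the off-diagonal part of the true-score variance is the same as above.
True-score variance = [0.75 + 0.75] + 1.02 = 1.5 + 1.02 = 2.52.
Reliability = 2.52 / 3.02 = 0.834.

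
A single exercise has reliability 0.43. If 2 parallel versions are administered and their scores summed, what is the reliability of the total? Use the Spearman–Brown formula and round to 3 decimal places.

0.601

ρ_k = kρ / (1 + (k−1)ρ) = 2·0.43 / (1 + 1·0.43) = 0.860 / 1.430 = 0.601.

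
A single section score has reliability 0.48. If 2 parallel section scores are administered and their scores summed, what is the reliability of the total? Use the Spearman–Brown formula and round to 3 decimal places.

ρ_k = kρ / (1 + (k−1)ρ) = 2·0.48 / (1 + 1·0.48) = 0.960 / 1.480 = 0.649.

0.649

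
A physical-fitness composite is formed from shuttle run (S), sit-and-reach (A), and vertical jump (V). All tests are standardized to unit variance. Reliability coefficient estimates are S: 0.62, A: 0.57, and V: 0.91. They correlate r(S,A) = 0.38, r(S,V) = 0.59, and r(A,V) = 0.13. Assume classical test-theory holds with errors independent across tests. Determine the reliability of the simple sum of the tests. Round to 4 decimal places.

0.8269

Var(S+A+V) = 3 + 2·[0.38 + 0.59 + 0.13] = 3 + 2.2 = 5.2.
Under uncorrelated errors the observed covariances equal the true-score covariances, so only the own-variance terms attenuate.
True-score variance = [0.62 + 0.57 + 0.91] + 2.2 = 2.1 + 2.2 = 4.3.
Reliability = 4.3 / 5.2 = 0.8269.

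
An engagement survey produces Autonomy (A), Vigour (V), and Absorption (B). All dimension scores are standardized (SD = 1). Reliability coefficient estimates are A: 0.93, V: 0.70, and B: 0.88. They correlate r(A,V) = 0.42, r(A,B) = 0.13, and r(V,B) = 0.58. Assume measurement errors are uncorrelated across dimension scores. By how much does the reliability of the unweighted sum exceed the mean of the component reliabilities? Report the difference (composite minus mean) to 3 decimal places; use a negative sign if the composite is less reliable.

0.070

Var(sum) = 3 + 2.26 = 5.26; true-score variance = 2.51 + 2.26 = 4.77; composite reliability = 0.9068.
Mean component reliability = 0.8367.
Difference = 0.9068 − 0.8367 = 0.070.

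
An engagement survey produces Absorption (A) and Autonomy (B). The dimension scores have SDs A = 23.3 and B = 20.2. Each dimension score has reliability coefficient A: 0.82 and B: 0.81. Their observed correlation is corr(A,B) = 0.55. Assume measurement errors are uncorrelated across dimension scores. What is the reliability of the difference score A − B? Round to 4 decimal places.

Var(A−B) = 23.3² + 20.2² − 2·23.3·20.2·0.55 = 950.93 − 517.726 = 433.204.
Because errors are independent across components, Cov(Tᵢ,Tⱼ) = Cov(Xᵢ,Xⱼ); the off-diagonal part of the true-score variance is the same as above.
True-score variance = [23.3²·0.82 + 20.2²·0.81] − 517.726 = 775.682 − 517.726 = 257.956.
Reliability = 257.956 / 433.204 = 0.5955.

0.5955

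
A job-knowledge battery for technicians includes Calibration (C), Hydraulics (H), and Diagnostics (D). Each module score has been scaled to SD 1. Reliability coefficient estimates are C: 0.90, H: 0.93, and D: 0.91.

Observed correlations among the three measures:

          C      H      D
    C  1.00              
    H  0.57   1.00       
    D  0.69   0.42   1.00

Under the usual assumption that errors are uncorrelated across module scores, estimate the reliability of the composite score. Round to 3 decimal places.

0.959

Var(C+H+D) = 3 + 2·[0.57 + 0.69 + 0.42] = 3 + 3.36 = 6.36.
Under uncorrelated errors the observed covariances equal the true-score covariances, so only the own-variance terms attenuate.
True-score variance = [0.90 + 0.93 + 0.91] + 3.36 = 2.74 + 3.36 = 6.1.
Reliability = 6.1 / 6.36 = 0.959.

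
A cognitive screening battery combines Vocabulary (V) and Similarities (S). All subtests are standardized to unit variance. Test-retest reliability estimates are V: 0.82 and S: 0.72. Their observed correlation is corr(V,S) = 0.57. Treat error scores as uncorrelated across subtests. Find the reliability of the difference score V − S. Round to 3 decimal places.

Var(V−S) = 1 + 1 − 2·0.57 = 2 − 1.14 = 0.86.
With uncorrelated errors the cross-covariances are all true-score covariance, so they carry over unchanged; only the diagonal terms shrink to ρᵢσᵢ².
True-score variance = [0.82 + 0.72] − 1.14 = 1.54 − 1.14 = 0.4.
Reliability = 0.4 / 0.86 = 0.465.

0.465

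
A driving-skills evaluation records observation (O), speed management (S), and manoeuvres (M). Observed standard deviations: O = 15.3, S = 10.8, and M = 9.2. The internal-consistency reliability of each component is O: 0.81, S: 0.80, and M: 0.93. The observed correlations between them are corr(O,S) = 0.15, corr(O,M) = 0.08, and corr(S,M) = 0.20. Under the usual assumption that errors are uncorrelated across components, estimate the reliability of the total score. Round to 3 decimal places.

Var(O+S+M) = 15.3² + 10.8² + 9.2² + 2·[15.3·10.8·0.15 + 15.3·9.2·0.08 + 10.8·9.2·0.20] = 435.37 + 111.838 = 547.208.
Under uncorrelated errors the observed covariances equal the true-score covariances, so only the own-variance terms attenuate.
True-score variance = [15.3²·0.81 + 10.8²·0.80 + 9.2²·0.93] + 111.838 = 361.64 + 111.838 = 473.478.
Reliability = 473.478 / 547.208 = 0.865.

0.865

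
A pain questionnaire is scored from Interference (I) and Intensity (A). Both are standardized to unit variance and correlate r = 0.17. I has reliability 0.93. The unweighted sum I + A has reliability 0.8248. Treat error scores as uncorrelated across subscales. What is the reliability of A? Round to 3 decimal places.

Var(I+A) = 2 + 2·0.17 = 2.340.
True-score variance = ρ_I + ρ_A + 2·0.17, so 0.8248 = (0.93 + ρ_A + 0.34) / 2.340.
ρ_A = 0.8248·2.340 − 0.93 − 0.34 = 0.660.

0.660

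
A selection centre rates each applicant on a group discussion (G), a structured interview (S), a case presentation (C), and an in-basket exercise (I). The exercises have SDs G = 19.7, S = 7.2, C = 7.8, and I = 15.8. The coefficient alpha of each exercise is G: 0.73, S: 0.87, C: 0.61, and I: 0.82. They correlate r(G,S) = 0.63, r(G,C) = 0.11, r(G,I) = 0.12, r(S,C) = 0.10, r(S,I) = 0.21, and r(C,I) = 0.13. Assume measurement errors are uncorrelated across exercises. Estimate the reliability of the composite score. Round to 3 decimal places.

0.840

Var(G+S+C+I) = 19.7² + 7.2² + 7.8² + 15.8² + 2·[19.7·7.2·0.63 + 19.7·7.8·0.11 + 19.7·15.8·0.12 + 7.2·7.8·0.10 + 7.2·15.8·0.21 + 7.8·15.8·0.13] = 750.41 + 378.28 = 1128.69.
With uncorrelated errors the cross-covariances are all true-score covariance, so they carry over unchanged; only the diagonal terms shrink to ρᵢσᵢ².
True-score variance = [19.7²·0.73 + 7.2²·0.87 + 7.8²·0.61 + 15.8²·0.82] + 378.28 = 570.224 + 378.28 = 948.503.
Reliability = 948.503 / 1128.69 = 0.840.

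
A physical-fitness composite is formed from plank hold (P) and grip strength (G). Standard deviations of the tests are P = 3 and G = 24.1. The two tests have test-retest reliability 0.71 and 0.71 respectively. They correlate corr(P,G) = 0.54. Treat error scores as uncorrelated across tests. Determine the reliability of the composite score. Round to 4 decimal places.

Var(P+G) = 3² + 24.1² + 2·[3·24.1·0.54] = 589.81 + 78.084 = 667.894.
With uncorrelated errors the cross-covariances are all true-score covariance, so they carry over unchanged; only the diagonal terms shrink to ρᵢσᵢ².
True-score variance = [3²·0.71 + 24.1²·0.71] + 78.084 = 418.765 + 78.084 = 496.849.
Reliability = 496.849 / 667.894 = 0.7439.

0.7439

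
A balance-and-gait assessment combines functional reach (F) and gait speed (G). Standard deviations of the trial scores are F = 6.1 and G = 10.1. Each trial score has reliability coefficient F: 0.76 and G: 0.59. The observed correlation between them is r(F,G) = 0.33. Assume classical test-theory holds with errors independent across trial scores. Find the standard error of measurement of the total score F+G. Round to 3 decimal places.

Var(total) = 139.22 + 40.6626 = 179.883.
True-score variance = 88.4655 + 40.6626 = 129.128, so reliability = 0.7178.
Error variance = 179.883 − 129.128 = 50.7545; SEM = √50.7545 = 7.124.

7.124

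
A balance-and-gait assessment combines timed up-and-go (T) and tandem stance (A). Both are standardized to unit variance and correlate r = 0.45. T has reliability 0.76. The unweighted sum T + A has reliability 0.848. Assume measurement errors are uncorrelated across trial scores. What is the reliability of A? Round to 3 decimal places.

Var(T+A) = 2 + 2·0.45 = 2.900.
True-score variance = ρ_T + ρ_A + 2·0.45, so 0.848 = (0.76 + ρ_A + 0.90) / 2.900.
ρ_A = 0.848·2.900 − 0.76 − 0.90 = 0.799.

0.799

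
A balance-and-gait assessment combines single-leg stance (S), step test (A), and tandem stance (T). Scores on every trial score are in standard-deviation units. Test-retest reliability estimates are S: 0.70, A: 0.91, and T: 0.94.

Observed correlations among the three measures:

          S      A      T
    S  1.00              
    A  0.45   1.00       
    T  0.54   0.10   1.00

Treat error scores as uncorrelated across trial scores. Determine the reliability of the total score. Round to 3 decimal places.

Var(S+A+T) = 3 + 2·[0.45 + 0.54 + 0.10] = 3 + 2.18 = 5.18.
Because errors are independent across components, Cov(Tᵢ,Tⱼ) = Cov(Xᵢ,Xⱼ); the off-diagonal part of the true-score variance is the same as above.
True-score variance = [0.70 + 0.91 + 0.94] + 2.18 = 2.55 + 2.18 = 4.73.
Reliability = 4.73 / 5.18 = 0.913.

0.913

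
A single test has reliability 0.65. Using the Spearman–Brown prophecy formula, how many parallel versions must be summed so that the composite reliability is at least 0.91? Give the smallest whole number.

k ≥ ρ*(1−ρ₁)/(ρ₁(1−ρ*)) = 0.91·0.35 / (0.65·0.09) = 5.444.
Smallest integer k = 6.

6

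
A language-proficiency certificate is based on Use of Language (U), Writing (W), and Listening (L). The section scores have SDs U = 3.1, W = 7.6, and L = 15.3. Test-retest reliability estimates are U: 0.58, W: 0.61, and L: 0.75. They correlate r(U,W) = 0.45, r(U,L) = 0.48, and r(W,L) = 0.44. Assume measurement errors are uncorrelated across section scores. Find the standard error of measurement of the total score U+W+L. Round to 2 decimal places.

9.22

Var(total) = 301.46 + 169.063 = 470.523.
True-score variance = 216.375 + 169.063 = 385.438, so reliability = 0.8192.
Error variance = 470.523 − 385.438 = 85.0851; SEM = √85.0851 = 9.22.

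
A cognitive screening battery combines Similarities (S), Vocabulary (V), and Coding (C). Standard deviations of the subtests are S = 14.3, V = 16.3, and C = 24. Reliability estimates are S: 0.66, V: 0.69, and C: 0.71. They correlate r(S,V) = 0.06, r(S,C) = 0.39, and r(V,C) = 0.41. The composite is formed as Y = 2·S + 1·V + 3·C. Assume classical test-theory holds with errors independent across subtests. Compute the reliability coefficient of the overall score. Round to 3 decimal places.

0.790

Var(Y) = 2²·14.3² + 16.3² + 3²·24² + 2·[2·14.3·16.3·0.06 + 6·14.3·24·0.39 + 3·16.3·24·0.41] = 6267.65 + 2624.47 = 8892.12.
Because errors are independent across components, Cov(Tᵢ,Tⱼ) = Cov(Xᵢ,Xⱼ); the off-diagonal part of the true-score variance is the same as above.
True-score variance = [2²·14.3²·0.66 + 16.3²·0.69 + 3²·24²·0.71] + 2624.47 = 4403.82 + 2624.47 = 7028.29.
Reliability = 7028.29 / 8892.12 = 0.790.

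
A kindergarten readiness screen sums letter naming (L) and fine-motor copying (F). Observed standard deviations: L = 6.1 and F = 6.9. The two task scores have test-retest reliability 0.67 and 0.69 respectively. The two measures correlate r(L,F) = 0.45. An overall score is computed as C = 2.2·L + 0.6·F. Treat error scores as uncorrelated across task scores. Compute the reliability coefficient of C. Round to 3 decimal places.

Var(C) = 2.2²·6.1² + 0.6²·6.9² + 2·[1.32·6.1·6.9·0.45] = 197.236 + 50.0029 = 247.239.
Under uncorrelated errors the observed covariances equal the true-score covariances, so only the own-variance terms attenuate.
True-score variance = [2.2²·6.1²·0.67 + 0.6²·6.9²·0.69] + 50.0029 = 132.491 + 50.0029 = 182.494.
Reliability = 182.494 / 247.239 = 0.738.

0.738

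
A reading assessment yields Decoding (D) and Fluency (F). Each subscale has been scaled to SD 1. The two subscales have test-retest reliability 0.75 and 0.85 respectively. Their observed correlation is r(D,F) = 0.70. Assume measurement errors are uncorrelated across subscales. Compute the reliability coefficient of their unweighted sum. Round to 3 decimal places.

Var(D+F) = 2 + 2·[0.70] = 2 + 1.4 = 3.4.
Because errors are independent across components, Cov(Tᵢ,Tⱼ) = Cov(Xᵢ,Xⱼ); the off-diagonal part of the true-score variance is the same as above.
True-score variance = [0.75 + 0.85] + 1.4 = 1.6 + 1.4 = 3.
Reliability = 3 / 3.4 = 0.882.

0.882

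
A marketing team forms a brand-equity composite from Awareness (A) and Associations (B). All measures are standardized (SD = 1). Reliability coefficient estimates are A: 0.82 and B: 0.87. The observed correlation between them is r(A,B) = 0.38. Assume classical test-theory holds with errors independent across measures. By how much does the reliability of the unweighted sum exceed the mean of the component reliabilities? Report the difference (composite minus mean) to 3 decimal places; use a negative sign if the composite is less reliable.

Var(sum) = 2 + 0.76 = 2.76; true-score variance = 1.69 + 0.76 = 2.45; composite reliability = 0.8877.
Mean component reliability = 0.8450.
Difference = 0.8877 − 0.8450 = 0.043.

0.043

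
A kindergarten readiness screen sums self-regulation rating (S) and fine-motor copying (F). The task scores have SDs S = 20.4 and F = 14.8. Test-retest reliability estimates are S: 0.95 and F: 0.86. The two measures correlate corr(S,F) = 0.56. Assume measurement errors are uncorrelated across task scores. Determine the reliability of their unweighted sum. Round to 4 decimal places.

0.9471

Var(S+F) = 20.4² + 14.8² + 2·[20.4·14.8·0.56] = 635.2 + 338.15 = 973.35.
Under uncorrelated errors the observed covariances equal the true-score covariances, so only the own-variance terms attenuate.
True-score variance = [20.4²·0.95 + 14.8²·0.86] + 338.15 = 583.726 + 338.15 = 921.877.
Reliability = 921.877 / 973.35 = 0.9471.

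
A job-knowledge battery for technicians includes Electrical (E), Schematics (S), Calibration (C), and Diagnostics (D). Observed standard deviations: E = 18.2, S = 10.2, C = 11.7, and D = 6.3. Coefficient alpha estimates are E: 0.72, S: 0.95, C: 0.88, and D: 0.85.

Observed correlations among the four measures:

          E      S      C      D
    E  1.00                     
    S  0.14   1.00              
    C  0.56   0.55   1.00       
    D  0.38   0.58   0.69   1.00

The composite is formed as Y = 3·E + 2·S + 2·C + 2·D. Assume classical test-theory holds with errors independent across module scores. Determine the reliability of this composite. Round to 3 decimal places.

Var(Y) = 3²·18.2² + 2²·10.2² + 2²·11.7² + 2²·6.3² + 2·[6·18.2·10.2·0.14 + 6·18.2·11.7·0.56 + 6·18.2·6.3·0.38 + 4·10.2·11.7·0.55 + 4·10.2·6.3·0.58 + 4·11.7·6.3·0.69] = 4103.64 + 3495.82 = 7599.46.
Under uncorrelated errors the observed covariances equal the true-score covariances, so only the own-variance terms attenuate.
True-score variance = [3²·18.2²·0.72 + 2²·10.2²·0.95 + 2²·11.7²·0.88 + 2²·6.3²·0.85] + 3495.82 = 3158.59 + 3495.82 = 6654.41.
Reliability = 6654.41 / 7599.46 = 0.876.

0.876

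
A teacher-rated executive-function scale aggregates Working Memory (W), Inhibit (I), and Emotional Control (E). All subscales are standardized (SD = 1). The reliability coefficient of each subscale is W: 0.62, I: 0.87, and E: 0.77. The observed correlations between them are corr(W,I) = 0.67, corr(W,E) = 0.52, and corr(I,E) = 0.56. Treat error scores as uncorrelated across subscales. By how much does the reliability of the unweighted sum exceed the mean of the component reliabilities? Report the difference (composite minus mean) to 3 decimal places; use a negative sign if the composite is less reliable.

Var(sum) = 3 + 3.5 = 6.5; true-score variance = 2.26 + 3.5 = 5.76; composite reliability = 0.8862.
Mean component reliability = 0.7533.
Difference = 0.8862 − 0.7533 = 0.133.

0.133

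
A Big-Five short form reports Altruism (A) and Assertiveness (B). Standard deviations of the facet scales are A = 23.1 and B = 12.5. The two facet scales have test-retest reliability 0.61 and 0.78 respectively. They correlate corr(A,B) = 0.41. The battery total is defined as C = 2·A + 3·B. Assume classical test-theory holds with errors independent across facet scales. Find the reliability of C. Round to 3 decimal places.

0.770

Var(C) = 2²·23.1² + 3²·12.5² + 2·[6·23.1·12.5·0.41] = 3540.69 + 1420.65 = 4961.34.
Under uncorrelated errors the observed covariances equal the true-score covariances, so only the own-variance terms attenuate.
True-score variance = [2²·23.1²·0.61 + 3²·12.5²·0.78] + 1420.65 = 2398.88 + 1420.65 = 3819.53.
Reliability = 3819.53 / 4961.34 = 0.770.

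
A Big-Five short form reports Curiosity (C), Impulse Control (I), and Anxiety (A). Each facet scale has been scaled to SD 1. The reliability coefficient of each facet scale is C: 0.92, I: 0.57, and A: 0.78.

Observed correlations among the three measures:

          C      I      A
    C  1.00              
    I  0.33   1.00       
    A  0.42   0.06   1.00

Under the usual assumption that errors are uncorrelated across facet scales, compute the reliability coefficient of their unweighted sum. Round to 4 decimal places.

0.8420

Var(C+I+A) = 3 + 2·[0.33 + 0.42 + 0.06] = 3 + 1.62 = 4.62.
Because errors are independent across components, Cov(Tᵢ,Tⱼ) = Cov(Xᵢ,Xⱼ); the off-diagonal part of the true-score variance is the same as above.
True-score variance = [0.92 + 0.57 + 0.78] + 1.62 = 2.27 + 1.62 = 3.89.
Reliability = 3.89 / 4.62 = 0.8420.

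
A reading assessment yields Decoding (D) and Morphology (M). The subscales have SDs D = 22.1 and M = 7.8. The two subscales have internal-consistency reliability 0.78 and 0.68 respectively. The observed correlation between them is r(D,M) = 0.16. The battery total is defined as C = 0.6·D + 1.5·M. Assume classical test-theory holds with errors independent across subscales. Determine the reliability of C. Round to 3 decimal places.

Var(C) = 0.6²·22.1² + 1.5²·7.8² + 2·[0.9·22.1·7.8·0.16] = 312.718 + 49.6454 = 362.363.
With uncorrelated errors the cross-covariances are all true-score covariance, so they carry over unchanged; only the diagonal terms shrink to ρᵢσᵢ².
True-score variance = [0.6²·22.1²·0.78 + 1.5²·7.8²·0.68] + 49.6454 = 230.231 + 49.6454 = 279.876.
Reliability = 279.876 / 362.363 = 0.772.

0.772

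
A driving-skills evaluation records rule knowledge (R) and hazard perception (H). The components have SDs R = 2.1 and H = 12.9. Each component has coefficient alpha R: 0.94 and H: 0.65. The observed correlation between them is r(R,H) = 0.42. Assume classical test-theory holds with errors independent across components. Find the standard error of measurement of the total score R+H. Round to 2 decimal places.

Var(total) = 170.82 + 22.7556 = 193.576.
True-score variance = 112.312 + 22.7556 = 135.067, so reliability = 0.6978.
Error variance = 193.576 − 135.067 = 58.5081; SEM = √58.5081 = 7.65.

7.65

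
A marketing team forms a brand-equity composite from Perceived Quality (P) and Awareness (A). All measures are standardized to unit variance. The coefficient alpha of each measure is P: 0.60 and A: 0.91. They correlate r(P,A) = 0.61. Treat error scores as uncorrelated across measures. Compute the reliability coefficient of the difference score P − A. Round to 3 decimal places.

0.372

Var(P−A) = 1 + 1 − 2·0.61 = 2 − 1.22 = 0.78.
Because errors are independent across components, Cov(Tᵢ,Tⱼ) = Cov(Xᵢ,Xⱼ); the off-diagonal part of the true-score variance is the same as above.
True-score variance = [0.60 + 0.91] − 1.22 = 1.51 − 1.22 = 0.29.
Reliability = 0.29 / 0.78 = 0.372.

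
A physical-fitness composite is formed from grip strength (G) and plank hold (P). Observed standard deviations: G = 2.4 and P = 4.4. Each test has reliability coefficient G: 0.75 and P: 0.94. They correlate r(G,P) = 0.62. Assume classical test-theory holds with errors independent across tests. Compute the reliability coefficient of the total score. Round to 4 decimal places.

0.9319

Var(G+P) = 2.4² + 4.4² + 2·[2.4·4.4·0.62] = 25.12 + 13.0944 = 38.2144.
Because errors are independent across components, Cov(Tᵢ,Tⱼ) = Cov(Xᵢ,Xⱼ); the off-diagonal part of the true-score variance is the same as above.
True-score variance = [2.4²·0.75 + 4.4²·0.94] + 13.0944 = 22.5184 + 13.0944 = 35.6128.
Reliability = 35.6128 / 38.2144 = 0.9319.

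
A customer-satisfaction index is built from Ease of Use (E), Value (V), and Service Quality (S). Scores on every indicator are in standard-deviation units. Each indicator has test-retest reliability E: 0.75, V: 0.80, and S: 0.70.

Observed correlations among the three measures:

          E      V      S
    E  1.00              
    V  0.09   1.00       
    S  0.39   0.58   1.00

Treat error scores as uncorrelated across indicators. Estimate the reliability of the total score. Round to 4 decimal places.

0.8535

Var(E+V+S) = 3 + 2·[0.09 + 0.39 + 0.58] = 3 + 2.12 = 5.12.
With uncorrelated errors the cross-covariances are all true-score covariance, so they carry over unchanged; only the diagonal terms shrink to ρᵢσᵢ².
True-score variance = [0.75 + 0.80 + 0.70] + 2.12 = 2.25 + 2.12 = 4.37.
Reliability = 4.37 / 5.12 = 0.8535.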